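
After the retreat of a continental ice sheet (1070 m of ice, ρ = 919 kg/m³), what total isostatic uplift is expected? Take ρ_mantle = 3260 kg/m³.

Removing the load lets mantle flow back in; uplift u satisfies ρ_ice t = ρ_m u.
u = t ρ_ice/ρ_m = 1070 m × 919/3260 = 302 m.

302 m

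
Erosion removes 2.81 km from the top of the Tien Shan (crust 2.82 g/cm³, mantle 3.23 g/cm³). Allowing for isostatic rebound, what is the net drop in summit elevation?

Rebound u = e ρ_c/ρ_m = 2.81 km × 2.82/3.23 = 2.453 km.
Net surface drop = e − u = 2.81 km − 2.453 km = e (ρ_m − ρ_c)/ρ_m = 0.357 km.

0.357 km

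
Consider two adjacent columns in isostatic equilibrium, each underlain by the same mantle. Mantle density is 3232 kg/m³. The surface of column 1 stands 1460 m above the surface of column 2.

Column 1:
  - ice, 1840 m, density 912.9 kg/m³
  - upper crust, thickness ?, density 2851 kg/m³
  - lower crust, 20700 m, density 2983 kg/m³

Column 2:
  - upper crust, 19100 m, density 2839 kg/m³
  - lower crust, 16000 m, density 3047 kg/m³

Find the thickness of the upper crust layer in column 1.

Take the compensation level at the base of the deeper column (depth z_c below the surface of column 1) and equate Σ ρ_i t_i down to z_c; mantle fills any gap and the z_c terms cancel.
Column 1: 1840×912.9 + x×2851 + 20700×2983 + (z_c − 22540 − x)×3232
Column 2: 1460×0 + 19100×2839 + 16000×3047 + (z_c − 1460 − 35100)×3232
The z_c×3232 term appears on both sides and cancels. Collect the known terms of each column as K = Σ(ρt)_known − 3232 × (depth of known layers): K_1 = 63427836 − 3232×22540 = −9421444; K_2 = 102976900 − 3232×(1460 + 35100) = −15185020.
Balance: K_1 − x×(3232 − 2851) = K_2, so x = (K_1 − K_2)/(3232 − 2851) = 5763580/381 = 15100 m.

15100 m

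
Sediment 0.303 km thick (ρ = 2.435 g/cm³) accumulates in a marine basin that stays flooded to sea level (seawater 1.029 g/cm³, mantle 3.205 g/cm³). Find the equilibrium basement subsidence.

0.196 km

Submarine loading: the sediment displaces seawater, and the subsidence is in turn flooded, so s (ρ_m − ρ_w) = t (ρ_sed − ρ_w).
s = 0.303 km × (2.435 − 1.029) / (3.205 − 1.029) = 0.196 km.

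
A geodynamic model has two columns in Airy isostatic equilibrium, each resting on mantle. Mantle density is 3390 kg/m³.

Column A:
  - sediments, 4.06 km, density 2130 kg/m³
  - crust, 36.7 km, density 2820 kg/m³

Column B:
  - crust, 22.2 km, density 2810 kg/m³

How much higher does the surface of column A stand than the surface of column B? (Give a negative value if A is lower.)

For any compensation level in the mantle, the mantle terms cancel and isostasy reduces to e = (Σt_A − Σt_B) − (Σ(ρt)_A − Σ(ρt)_B) / ρ_m.
Σt_A = 40.76 km; Σt_B = 22.2 km; Σ(ρt)_A = 112141.8; Σ(ρt)_B = 62382 (in km·kg/m³).
e = (40.76 − 22.2) − (112141.8 − 62382) / 3390 = 3.88 km.

3.88 km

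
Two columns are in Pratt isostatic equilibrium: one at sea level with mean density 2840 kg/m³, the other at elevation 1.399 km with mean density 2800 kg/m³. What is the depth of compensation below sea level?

97.9 km

ρ_ref D = ρ (D + h) → D (ρ_ref − ρ) = ρ h.
D = ρ h/(ρ_ref − ρ) = 2800 × 1.399 km/(2840 − 2800) = 97.9 km.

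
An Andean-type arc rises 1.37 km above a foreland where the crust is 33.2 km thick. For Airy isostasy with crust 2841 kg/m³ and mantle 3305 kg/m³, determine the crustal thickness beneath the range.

43 km

Root depth r = h ρ_c / (ρ_m − ρ_c) = 1.37 km × 2841 / 464 = 8.388 km.
Total thickness = T + h + r = 33.2 km + 1.37 km + 8.388 km = 43 km.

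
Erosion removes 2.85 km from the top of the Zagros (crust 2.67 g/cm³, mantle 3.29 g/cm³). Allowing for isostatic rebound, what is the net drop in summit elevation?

0.537 km

Rebound u = e ρ_c/ρ_m = 2.85 km × 2.67/3.29 = 2.313 km.
Net surface drop = e − u = 2.85 km − 2.313 km = e (ρ_m − ρ_c)/ρ_m = 0.537 km.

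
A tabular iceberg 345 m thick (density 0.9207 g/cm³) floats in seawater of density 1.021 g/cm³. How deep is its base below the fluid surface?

Draft d = t ρ_obj/ρ_fluid = 345 m × 0.9207/1.021 = 311 m.

311 m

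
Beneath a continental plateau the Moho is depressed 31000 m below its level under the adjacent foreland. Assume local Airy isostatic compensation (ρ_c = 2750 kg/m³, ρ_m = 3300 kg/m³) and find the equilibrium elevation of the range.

By Archimedes' principle applied to the lithosphere: ρ_c h = (ρ_m − ρ_c) r.
h = r (ρ_m − ρ_c) / ρ_c = 31000 m × (3300 − 2750) / 2750 = 6200 m.

6200 m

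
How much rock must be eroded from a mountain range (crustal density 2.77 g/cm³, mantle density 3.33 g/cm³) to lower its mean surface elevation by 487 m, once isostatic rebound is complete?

Net drop Δ = e − u = e − e ρ_c/ρ_m = e (ρ_m − ρ_c)/ρ_m.
e = Δ ρ_m/(ρ_m − ρ_c) = 487 m × 3.33/0.56 = 2900 m.

2900 m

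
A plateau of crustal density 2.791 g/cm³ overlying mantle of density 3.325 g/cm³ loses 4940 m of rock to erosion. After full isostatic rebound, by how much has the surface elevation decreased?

Rebound u = e ρ_c/ρ_m = 4940 m × 2.791/3.325 = 4147 m.
Net surface drop = e − u = 4940 m − 4147 m = e (ρ_m − ρ_c)/ρ_m = 793 m.

793 m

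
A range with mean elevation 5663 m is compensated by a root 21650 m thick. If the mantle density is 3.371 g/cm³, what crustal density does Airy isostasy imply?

ρ_c h = (ρ_m − ρ_c) r → ρ_c (h + r) = ρ_m r → ρ_c = ρ_m r / (h + r).
ρ_c = 3.371 × 21650 m / (5663 m + 21650 m) = 2.67 g/cm³.

2.67 g/cm³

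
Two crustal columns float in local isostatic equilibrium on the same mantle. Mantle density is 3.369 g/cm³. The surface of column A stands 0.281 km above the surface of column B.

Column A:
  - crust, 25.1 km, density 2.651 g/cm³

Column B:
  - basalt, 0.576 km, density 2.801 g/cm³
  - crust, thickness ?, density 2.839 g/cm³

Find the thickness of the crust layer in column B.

31.6 km

Take the compensation level at the base of the deeper column (depth z_c below the surface of column A) and equate Σ ρ_i t_i down to z_c; mantle fills any gap and the z_c terms cancel.
Column A: 25.1×2.651 + (z_c − 25.1)×3.369
Column B: 0.281×0 + 0.576×2.801 + x×2.839 + (z_c − 0.281 − 0.576 − x)×3.369
The z_c×3.369 term appears on both sides and cancels. Collect the known terms of each column as K = Σ(ρt)_known − 3.369 × (depth of known layers): K_A = 66.5401 − 3.369×25.1 = −18.0218; K_B = 1.613376 − 3.369×(0.281 + 0.576) = −1.273857.
Balance: K_A = K_B − x×(3.369 − 2.839), so x = (K_B − K_A)/(3.369 − 2.839) = 16.7479/0.53 = 31.6 km.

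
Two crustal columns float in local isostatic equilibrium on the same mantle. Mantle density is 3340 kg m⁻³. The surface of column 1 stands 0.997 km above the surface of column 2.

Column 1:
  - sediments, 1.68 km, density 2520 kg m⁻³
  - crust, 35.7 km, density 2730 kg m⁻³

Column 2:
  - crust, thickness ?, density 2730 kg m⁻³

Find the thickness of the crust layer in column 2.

32.5 km

Take the compensation level at the base of the deeper column (depth z_c below the surface of column 1) and equate Σ ρ_i t_i down to z_c; mantle fills any gap and the z_c terms cancel.
Column 1: 1.68×2520 + 35.7×2730 + (z_c − 37.38)×3340
Column 2: 0.997×0 + x×2730 + (z_c − 0.997 − 0 − x)×3340
The z_c×3340 term appears on both sides and cancels. Collect the known terms of each column as K = Σ(ρt)_known − 3340 × (depth of known layers): K_1 = 101694.6 − 3340×37.38 = −23154.6; K_2 = 0 − 3340×(0.997 + 0) = −3329.98.
Balance: K_1 = K_2 − x×(3340 − 2730), so x = (K_2 − K_1)/(3340 − 2730) = 19824.6/610 = 32.5 km.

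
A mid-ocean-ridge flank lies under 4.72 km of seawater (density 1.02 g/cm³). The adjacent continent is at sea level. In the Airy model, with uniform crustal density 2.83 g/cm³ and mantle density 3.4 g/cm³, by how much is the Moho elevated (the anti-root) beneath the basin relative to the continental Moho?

Balancing pressure at the compensation depth: replacing crust with seawater at the top is compensated by replacing crust with mantle at the base: d (ρ_c − ρ_w) = a (ρ_m − ρ_c).
a = d (ρ_c − ρ_w)/(ρ_m − ρ_c) = 4.72 km × 1.81/0.57 = 15 km.

15 km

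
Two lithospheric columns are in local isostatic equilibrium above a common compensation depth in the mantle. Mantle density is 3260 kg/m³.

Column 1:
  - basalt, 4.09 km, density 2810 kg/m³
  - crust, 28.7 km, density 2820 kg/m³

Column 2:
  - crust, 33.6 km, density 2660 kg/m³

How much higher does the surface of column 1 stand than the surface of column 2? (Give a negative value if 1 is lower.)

−1.75 km

For any compensation level in the mantle, the mantle terms cancel and isostasy reduces to e = (Σt_1 − Σt_2) − (Σ(ρt)_1 − Σ(ρt)_2) / ρ_m.
Σt_1 = 32.79 km; Σt_2 = 33.6 km; Σ(ρt)_1 = 92426.9; Σ(ρt)_2 = 89376 (in km·kg/m³).
e = (32.79 − 33.6) − (92426.9 − 89376) / 3260 = −1.75 km.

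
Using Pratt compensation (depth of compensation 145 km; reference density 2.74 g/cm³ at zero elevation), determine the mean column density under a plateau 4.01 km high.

2.67 g/cm³

Pratt balance: ρ_ref D = ρ (D + h).
ρ = ρ_ref D/(D + h) = 2.74 × 145 km/(145 km + 4.01 km) = 2.67 g/cm³.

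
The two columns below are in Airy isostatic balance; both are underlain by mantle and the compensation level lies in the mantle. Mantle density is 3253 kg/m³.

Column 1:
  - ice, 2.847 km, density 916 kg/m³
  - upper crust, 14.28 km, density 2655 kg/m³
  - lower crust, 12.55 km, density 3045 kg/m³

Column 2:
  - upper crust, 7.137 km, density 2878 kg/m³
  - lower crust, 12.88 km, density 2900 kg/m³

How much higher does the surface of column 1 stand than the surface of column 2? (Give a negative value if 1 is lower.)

3.25 km

For any compensation level in the mantle, the mantle terms cancel and isostasy reduces to e = (Σt_1 − Σt_2) − (Σ(ρt)_1 − Σ(ρt)_2) / ρ_m.
Σt_1 = 29.677 km; Σt_2 = 20.017 km; Σ(ρt)_1 = 78736.002; Σ(ρt)_2 = 57892.286 (in km·kg/m³).
e = (29.677 − 20.017) − (78736.002 − 57892.286) / 3253 = 3.25 km.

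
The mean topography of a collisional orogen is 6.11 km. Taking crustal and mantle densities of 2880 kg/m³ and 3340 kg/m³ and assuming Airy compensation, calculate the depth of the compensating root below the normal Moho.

38.3 km

By Archimedes' principle applied to the lithosphere: the weight of the topography is balanced by the buoyancy of the root, ρ_c h = (ρ_m − ρ_c) r.
r = h · ρ_c / (ρ_m − ρ_c) = 6.11 km × 2880 / (3340 − 2880) = 38.3 km.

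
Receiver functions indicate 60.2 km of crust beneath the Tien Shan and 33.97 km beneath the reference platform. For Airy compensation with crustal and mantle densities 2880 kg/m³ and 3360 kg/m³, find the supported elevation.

3.75 km

Excess crust Δ = 60.2 km − 33.97 km = 26.23 km, split between elevation h and root r with h + r = Δ.
Airy balance ρ_c h = (ρ_m − ρ_c) r gives r = h ρ_c/(ρ_m − ρ_c), so h (1 + ρ_c/(ρ_m − ρ_c)) = Δ, i.e. h = Δ (ρ_m − ρ_c)/ρ_m.
h = 26.23 km × 480/3360 = 3.75 km.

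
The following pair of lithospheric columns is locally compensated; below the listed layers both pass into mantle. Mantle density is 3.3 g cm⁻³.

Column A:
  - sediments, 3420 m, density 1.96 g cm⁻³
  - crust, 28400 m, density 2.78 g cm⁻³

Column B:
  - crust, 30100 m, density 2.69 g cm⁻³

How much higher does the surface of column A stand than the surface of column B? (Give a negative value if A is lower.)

For any compensation level in the mantle, the mantle terms cancel and isostasy reduces to e = (Σt_A − Σt_B) − (Σ(ρt)_A − Σ(ρt)_B) / ρ_m.
Σt_A = 31820 m; Σt_B = 30100 m; Σ(ρt)_A = 85655.2; Σ(ρt)_B = 80969 (in m·g cm⁻³).
e = (31820 − 30100) − (85655.2 − 80969) / 3.3 = 300 m.

300 m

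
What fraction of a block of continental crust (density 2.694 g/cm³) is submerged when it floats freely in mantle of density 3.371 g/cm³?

Submerged fraction = ρ_obj/ρ_fluid = 2.694/3.371 = 0.799.

0.799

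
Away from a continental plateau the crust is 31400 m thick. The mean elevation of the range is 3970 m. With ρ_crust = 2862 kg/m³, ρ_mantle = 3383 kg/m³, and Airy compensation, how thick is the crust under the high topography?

Root depth r = h ρ_c / (ρ_m − ρ_c) = 3970 m × 2862 / 521 = 21810 m.
Total thickness = T + h + r = 31400 m + 3970 m + 21810 m = 57200 m.

57200 m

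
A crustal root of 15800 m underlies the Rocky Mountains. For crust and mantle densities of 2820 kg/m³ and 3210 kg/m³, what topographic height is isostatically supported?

Equating mass per unit area of the two columns: ρ_c h = (ρ_m − ρ_c) r.
h = r (ρ_m − ρ_c) / ρ_c = 15800 m × (3210 − 2820) / 2820 = 2190 m.

2190 m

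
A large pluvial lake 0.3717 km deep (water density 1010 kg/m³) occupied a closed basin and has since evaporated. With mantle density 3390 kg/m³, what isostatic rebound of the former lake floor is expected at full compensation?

u = d ρ_w/ρ_m = 0.3717 km × 1010/3390 = 0.111 km.

0.111 km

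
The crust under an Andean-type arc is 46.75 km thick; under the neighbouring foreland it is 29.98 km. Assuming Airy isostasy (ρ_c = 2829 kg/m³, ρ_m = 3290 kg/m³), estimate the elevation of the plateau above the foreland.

Excess crust Δ = 46.75 km − 29.98 km = 16.77 km, split between elevation h and root r with h + r = Δ.
Airy balance ρ_c h = (ρ_m − ρ_c) r gives r = h ρ_c/(ρ_m − ρ_c), so h (1 + ρ_c/(ρ_m − ρ_c)) = Δ, i.e. h = Δ (ρ_m − ρ_c)/ρ_m.
h = 16.77 km × 461/3290 = 2.35 km.

2.35 km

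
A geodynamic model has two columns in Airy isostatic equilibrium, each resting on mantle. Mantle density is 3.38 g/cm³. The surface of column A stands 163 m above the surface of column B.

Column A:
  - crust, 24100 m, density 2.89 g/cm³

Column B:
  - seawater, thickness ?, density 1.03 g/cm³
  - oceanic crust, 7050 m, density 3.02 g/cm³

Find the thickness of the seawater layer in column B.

Take the compensation level at the base of the deeper column (depth z_c below the surface of column A) and equate Σ ρ_i t_i down to z_c; mantle fills any gap and the z_c terms cancel.
Column A: 24100×2.89 + (z_c − 24100)×3.38
Column B: 163×0 + x×1.03 + 7050×3.02 + (z_c − 163 − 7050 − x)×3.38
The z_c×3.38 term appears on both sides and cancels. Collect the known terms of each column as K = Σ(ρt)_known − 3.38 × (depth of known layers): K_A = 69649 − 3.38×24100 = −11809; K_B = 21291 − 3.38×(163 + 7050) = −3088.94.
Balance: K_A = K_B − x×(3.38 − 1.03), so x = (K_B − K_A)/(3.38 − 1.03) = 8720.06/2.35 = 3710 m.

3710 m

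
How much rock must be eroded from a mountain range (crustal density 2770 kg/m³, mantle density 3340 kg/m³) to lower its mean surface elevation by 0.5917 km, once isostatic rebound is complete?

Net drop Δ = e − u = e − e ρ_c/ρ_m = e (ρ_m − ρ_c)/ρ_m.
e = Δ ρ_m/(ρ_m − ρ_c) = 0.5917 km × 3340/570 = 3.47 km.

3.47 km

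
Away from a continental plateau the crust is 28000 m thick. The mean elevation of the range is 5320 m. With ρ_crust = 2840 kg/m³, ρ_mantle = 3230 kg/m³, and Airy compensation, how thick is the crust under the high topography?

Root depth r = h ρ_c / (ρ_m − ρ_c) = 5320 m × 2840 / 390 = 38740 m.
Total thickness = T + h + r = 28000 m + 5320 m + 38740 m = 72100 m.

72100 m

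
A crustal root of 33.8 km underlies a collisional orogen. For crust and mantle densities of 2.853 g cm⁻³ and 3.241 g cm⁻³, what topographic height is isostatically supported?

Equating mass per unit area of the two columns: ρ_c h = (ρ_m − ρ_c) r.
h = r (ρ_m − ρ_c) / ρ_c = 33.8 km × (3.241 − 2.853) / 2.853 = 4.6 km.

4.6 km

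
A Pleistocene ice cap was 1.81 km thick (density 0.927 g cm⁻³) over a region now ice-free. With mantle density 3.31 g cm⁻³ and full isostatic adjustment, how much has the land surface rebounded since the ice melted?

Removing the load lets mantle flow back in; uplift u satisfies ρ_ice t = ρ_m u.
u = t ρ_ice/ρ_m = 1.81 km × 0.927/3.31 = 0.507 km.

0.507 km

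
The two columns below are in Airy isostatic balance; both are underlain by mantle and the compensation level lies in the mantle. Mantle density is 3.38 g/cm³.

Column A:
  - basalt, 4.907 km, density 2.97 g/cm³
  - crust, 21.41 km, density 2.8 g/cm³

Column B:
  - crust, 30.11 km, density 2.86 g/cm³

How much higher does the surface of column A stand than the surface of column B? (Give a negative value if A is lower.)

For any compensation level in the mantle, the mantle terms cancel and isostasy reduces to e = (Σt_A − Σt_B) − (Σ(ρt)_A − Σ(ρt)_B) / ρ_m.
Σt_A = 26.317 km; Σt_B = 30.11 km; Σ(ρt)_A = 74.52179; Σ(ρt)_B = 86.1146 (in km·g/cm³).
e = (26.317 − 30.11) − (74.52179 − 86.1146) / 3.38 = −0.363 km.

−0.363 km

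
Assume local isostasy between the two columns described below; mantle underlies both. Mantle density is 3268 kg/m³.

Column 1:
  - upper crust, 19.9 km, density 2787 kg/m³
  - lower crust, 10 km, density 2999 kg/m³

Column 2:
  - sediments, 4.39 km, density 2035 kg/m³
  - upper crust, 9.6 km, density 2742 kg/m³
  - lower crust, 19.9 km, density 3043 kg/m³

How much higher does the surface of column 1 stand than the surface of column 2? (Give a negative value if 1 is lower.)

−0.819 km

For any compensation level in the mantle, the mantle terms cancel and isostasy reduces to e = (Σt_1 − Σt_2) − (Σ(ρt)_1 − Σ(ρt)_2) / ρ_m.
Σt_1 = 29.9 km; Σt_2 = 33.89 km; Σ(ρt)_1 = 85451.3; Σ(ρt)_2 = 95812.55 (in km·kg/m³).
e = (29.9 − 33.89) − (85451.3 − 95812.55) / 3268 = −0.819 km.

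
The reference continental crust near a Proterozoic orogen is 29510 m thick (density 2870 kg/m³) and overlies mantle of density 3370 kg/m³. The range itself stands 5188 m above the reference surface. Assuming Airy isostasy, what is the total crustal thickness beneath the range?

64500 m

Root depth r = h ρ_c / (ρ_m − ρ_c) = 5188 m × 2870 / 500 = 29780 m.
Total thickness = T + h + r = 29510 m + 5188 m + 29780 m = 64500 m.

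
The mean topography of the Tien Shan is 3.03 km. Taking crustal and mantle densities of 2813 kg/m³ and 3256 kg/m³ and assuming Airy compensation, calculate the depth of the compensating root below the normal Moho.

Equating mass per unit area of the two columns: the weight of the topography is balanced by the buoyancy of the root, ρ_c h = (ρ_m − ρ_c) r.
r = h · ρ_c / (ρ_m − ρ_c) = 3.03 km × 2813 / (3256 − 2813) = 19.2 km.

19.2 km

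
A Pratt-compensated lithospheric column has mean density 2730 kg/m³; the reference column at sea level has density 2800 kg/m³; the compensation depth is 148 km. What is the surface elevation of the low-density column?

3.79 km

ρ_ref D = ρ (D + h) → h = D (ρ_ref − ρ)/ρ.
h = 148 km × (2800 − 2730)/2730 = 3.79 km.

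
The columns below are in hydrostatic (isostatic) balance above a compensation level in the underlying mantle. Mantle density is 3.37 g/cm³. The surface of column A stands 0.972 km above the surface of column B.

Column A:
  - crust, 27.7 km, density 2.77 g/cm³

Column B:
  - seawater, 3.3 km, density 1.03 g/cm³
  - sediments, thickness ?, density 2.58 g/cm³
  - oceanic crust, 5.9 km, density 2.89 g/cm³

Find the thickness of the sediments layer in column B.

Take the compensation level at the base of the deeper column (depth z_c below the surface of column A) and equate Σ ρ_i t_i down to z_c; mantle fills any gap and the z_c terms cancel.
Column A: 27.7×2.77 + (z_c − 27.7)×3.37
Column B: 0.972×0 + 3.3×1.03 + x×2.58 + 5.9×2.89 + (z_c − 0.972 − 9.2 − x)×3.37
The z_c×3.37 term appears on both sides and cancels. Collect the known terms of each column as K = Σ(ρt)_known − 3.37 × (depth of known layers): K_A = 76.729 − 3.37×27.7 = −16.62; K_B = 20.45 − 3.37×(0.972 + 9.2) = −13.82964.
Balance: K_A = K_B − x×(3.37 − 2.58), so x = (K_B − K_A)/(3.37 − 2.58) = 2.79036/0.79 = 3.53 km.

3.53 km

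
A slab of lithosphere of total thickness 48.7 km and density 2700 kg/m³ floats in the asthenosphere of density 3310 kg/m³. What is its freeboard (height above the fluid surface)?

8.97 km

Floating equilibrium: submerged depth d = t ρ_obj/ρ_fluid = 48.7 km × 2700/3310 = 39.73 km.
Freeboard = t − d = 48.7 km − 39.73 km = 8.97 km.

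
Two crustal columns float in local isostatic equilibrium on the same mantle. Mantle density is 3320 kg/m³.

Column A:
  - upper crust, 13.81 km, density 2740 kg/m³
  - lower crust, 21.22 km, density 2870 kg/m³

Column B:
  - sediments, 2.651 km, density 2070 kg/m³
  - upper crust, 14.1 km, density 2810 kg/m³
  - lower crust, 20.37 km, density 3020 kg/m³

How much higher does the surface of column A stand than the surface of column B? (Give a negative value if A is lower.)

0.284 km

For any compensation level in the mantle, the mantle terms cancel and isostasy reduces to e = (Σt_A − Σt_B) − (Σ(ρt)_A − Σ(ρt)_B) / ρ_m.
Σt_A = 35.03 km; Σt_B = 37.121 km; Σ(ρt)_A = 98740.8; Σ(ρt)_B = 106625.97 (in km·kg/m³).
e = (35.03 − 37.121) − (98740.8 − 106625.97) / 3320 = 0.284 km.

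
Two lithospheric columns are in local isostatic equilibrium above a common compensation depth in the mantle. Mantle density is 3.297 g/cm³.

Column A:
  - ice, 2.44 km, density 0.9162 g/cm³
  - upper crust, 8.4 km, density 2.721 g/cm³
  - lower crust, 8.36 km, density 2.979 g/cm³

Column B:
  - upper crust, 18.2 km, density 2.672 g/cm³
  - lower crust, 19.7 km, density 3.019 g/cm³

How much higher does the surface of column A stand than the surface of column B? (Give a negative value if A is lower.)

For any compensation level in the mantle, the mantle terms cancel and isostasy reduces to e = (Σt_A − Σt_B) − (Σ(ρt)_A − Σ(ρt)_B) / ρ_m.
Σt_A = 19.2 km; Σt_B = 37.9 km; Σ(ρt)_A = 49.996368; Σ(ρt)_B = 108.1047 (in km·g/cm³).
e = (19.2 − 37.9) − (49.996368 − 108.1047) / 3.297 = −1.08 km.

−1.08 km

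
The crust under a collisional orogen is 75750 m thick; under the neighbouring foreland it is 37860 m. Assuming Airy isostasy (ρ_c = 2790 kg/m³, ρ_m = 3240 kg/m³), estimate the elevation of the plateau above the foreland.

5260 m

Excess crust Δ = 75750 m − 37860 m = 37890 m, split between elevation h and root r with h + r = Δ.
Airy balance ρ_c h = (ρ_m − ρ_c) r gives r = h ρ_c/(ρ_m − ρ_c), so h (1 + ρ_c/(ρ_m − ρ_c)) = Δ, i.e. h = Δ (ρ_m − ρ_c)/ρ_m.
h = 37890 m × 450/3240 = 5260 m.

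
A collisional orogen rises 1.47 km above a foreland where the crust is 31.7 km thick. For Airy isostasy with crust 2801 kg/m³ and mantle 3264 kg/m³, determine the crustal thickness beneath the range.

Root depth r = h ρ_c / (ρ_m − ρ_c) = 1.47 km × 2801 / 463 = 8.893 km.
Total thickness = T + h + r = 31.7 km + 1.47 km + 8.893 km = 42.1 km.

42.1 km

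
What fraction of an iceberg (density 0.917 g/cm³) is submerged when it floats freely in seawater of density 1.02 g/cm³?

89.9%

Submerged fraction = ρ_obj/ρ_fluid = 0.917/1.02 = 89.9%.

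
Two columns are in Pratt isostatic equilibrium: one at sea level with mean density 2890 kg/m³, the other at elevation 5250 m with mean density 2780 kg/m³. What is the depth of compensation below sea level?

133000 m

ρ_ref D = ρ (D + h) → D (ρ_ref − ρ) = ρ h.
D = ρ h/(ρ_ref − ρ) = 2780 × 5250 m/(2890 − 2780) = 133000 m.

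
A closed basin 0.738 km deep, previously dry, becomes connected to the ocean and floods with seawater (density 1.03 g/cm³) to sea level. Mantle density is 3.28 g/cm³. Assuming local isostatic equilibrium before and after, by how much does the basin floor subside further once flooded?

0.338 km

After flooding the water column is d + s deep. Its weight must equal the weight of mantle displaced by the extra subsidence s: (d + s) ρ_w = s ρ_m.
s = d ρ_w / (ρ_m − ρ_w) = 0.738 km × 1.03/(3.28 − 1.03) = 0.338 km.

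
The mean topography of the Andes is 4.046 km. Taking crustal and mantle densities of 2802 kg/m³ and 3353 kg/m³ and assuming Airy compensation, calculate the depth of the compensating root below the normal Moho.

20.6 km

For local isostatic compensation: the weight of the topography is balanced by the buoyancy of the root, ρ_c h = (ρ_m − ρ_c) r.
r = h · ρ_c / (ρ_m − ρ_c) = 4.046 km × 2802 / (3353 − 2802) = 20.6 km.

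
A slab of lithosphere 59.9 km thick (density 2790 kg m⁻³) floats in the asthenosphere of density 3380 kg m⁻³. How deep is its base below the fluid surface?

Draft d = t ρ_obj/ρ_fluid = 59.9 km × 2790/3380 = 49.4 km.

49.4 km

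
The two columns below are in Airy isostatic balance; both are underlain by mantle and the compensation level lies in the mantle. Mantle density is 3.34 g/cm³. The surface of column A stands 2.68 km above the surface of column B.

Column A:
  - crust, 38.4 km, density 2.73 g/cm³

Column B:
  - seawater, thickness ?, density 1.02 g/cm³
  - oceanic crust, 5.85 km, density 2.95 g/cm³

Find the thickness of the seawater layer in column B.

Take the compensation level at the base of the deeper column (depth z_c below the surface of column A) and equate Σ ρ_i t_i down to z_c; mantle fills any gap and the z_c terms cancel.
Column A: 38.4×2.73 + (z_c − 38.4)×3.34
Column B: 2.68×0 + x×1.02 + 5.85×2.95 + (z_c − 2.68 − 5.85 − x)×3.34
The z_c×3.34 term appears on both sides and cancels. Collect the known terms of each column as K = Σ(ρt)_known − 3.34 × (depth of known layers): K_A = 104.832 − 3.34×38.4 = −23.424; K_B = 17.2575 − 3.34×(2.68 + 5.85) = −11.2327.
Balance: K_A = K_B − x×(3.34 − 1.02), so x = (K_B − K_A)/(3.34 − 1.02) = 12.1913/2.32 = 5.25 km.

5.25 km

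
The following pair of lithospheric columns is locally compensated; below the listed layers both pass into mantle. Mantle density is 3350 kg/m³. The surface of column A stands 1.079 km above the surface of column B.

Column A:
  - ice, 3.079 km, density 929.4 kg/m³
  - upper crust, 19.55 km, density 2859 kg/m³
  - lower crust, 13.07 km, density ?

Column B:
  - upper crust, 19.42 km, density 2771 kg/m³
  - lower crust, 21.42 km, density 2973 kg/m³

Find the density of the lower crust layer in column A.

Take the compensation level at the base of the deeper column (depth z_c below the surface of column A) and equate Σ ρ_i t_i down to z_c; mantle fills any gap and the z_c terms cancel.
Column A: 3.079×929.4 + 19.55×2859 + 13.07×ρ + (z_c − 35.699)×3350
Column B: 1.079×0 + 19.42×2771 + 21.42×2973 + (z_c − 1.079 − 40.84)×3350
The z_c×3350 term appears on both sides and cancels. Collect the known terms of each column as K = Σ(ρt)_known − 3350 × (depth of known layers): K_A = 58755.0726 − 3350×35.699 = −60836.5774; K_B = 117494.48 − 3350×(1.079 + 40.84) = −22934.17.
Balance: K_A + 13.07×ρ = K_B, so ρ = (K_B − K_A)/13.07 = 37902.4/13.07 = 2900 kg/m³.

2900 kg/m³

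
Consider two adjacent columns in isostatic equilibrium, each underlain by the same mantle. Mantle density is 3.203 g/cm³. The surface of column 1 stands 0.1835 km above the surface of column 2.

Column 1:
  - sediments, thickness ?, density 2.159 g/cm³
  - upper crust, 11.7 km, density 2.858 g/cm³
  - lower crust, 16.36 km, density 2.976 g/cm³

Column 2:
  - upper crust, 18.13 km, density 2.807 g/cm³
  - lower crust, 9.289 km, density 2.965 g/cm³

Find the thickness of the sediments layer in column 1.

2.13 km

Take the compensation level at the base of the deeper column (depth z_c below the surface of column 1) and equate Σ ρ_i t_i down to z_c; mantle fills any gap and the z_c terms cancel.
Column 1: x×2.159 + 11.7×2.858 + 16.36×2.976 + (z_c − 28.06 − x)×3.203
Column 2: 0.1835×0 + 18.13×2.807 + 9.289×2.965 + (z_c − 0.1835 − 27.419)×3.203
The z_c×3.203 term appears on both sides and cancels. Collect the known terms of each column as K = Σ(ρt)_known − 3.203 × (depth of known layers): K_1 = 82.12596 − 3.203×28.06 = −7.75022; K_2 = 78.432795 − 3.203×(0.1835 + 27.419) = −9.9780125.
Balance: K_1 − x×(3.203 − 2.159) = K_2, so x = (K_1 − K_2)/(3.203 − 2.159) = 2.22779/1.044 = 2.13 km.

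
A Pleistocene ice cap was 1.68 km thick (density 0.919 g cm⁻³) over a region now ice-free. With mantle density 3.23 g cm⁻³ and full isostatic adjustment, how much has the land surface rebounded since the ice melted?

0.478 km

Removing the load lets mantle flow back in; uplift u satisfies ρ_ice t = ρ_m u.
u = t ρ_ice/ρ_m = 1.68 km × 0.919/3.23 = 0.478 km.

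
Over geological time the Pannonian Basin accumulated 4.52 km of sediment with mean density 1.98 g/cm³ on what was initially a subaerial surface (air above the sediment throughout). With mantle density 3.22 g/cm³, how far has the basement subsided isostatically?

2.78 km

Subaerial load: s = t ρ_sed / ρ_m = 4.52 km × 1.98/3.22 = 2.78 km.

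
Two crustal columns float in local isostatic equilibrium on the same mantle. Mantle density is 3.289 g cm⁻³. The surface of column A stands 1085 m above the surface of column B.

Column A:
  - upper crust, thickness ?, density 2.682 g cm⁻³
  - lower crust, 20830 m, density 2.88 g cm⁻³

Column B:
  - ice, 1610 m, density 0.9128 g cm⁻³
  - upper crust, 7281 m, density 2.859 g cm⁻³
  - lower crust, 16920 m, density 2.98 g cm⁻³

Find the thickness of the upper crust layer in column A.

Take the compensation level at the base of the deeper column (depth z_c below the surface of column A) and equate Σ ρ_i t_i down to z_c; mantle fills any gap and the z_c terms cancel.
Column A: x×2.682 + 20830×2.88 + (z_c − 20830 − x)×3.289
Column B: 1085×0 + 1610×0.9128 + 7281×2.859 + 16920×2.98 + (z_c − 1085 − 25811)×3.289
The z_c×3.289 term appears on both sides and cancels. Collect the known terms of each column as K = Σ(ρt)_known − 3.289 × (depth of known layers): K_A = 59990.4 − 3.289×20830 = −8519.47; K_B = 72707.587 − 3.289×(1085 + 25811) = −15753.357.
Balance: K_A − x×(3.289 − 2.682) = K_B, so x = (K_A − K_B)/(3.289 − 2.682) = 7233.89/0.607 = 11900 m.

11900 m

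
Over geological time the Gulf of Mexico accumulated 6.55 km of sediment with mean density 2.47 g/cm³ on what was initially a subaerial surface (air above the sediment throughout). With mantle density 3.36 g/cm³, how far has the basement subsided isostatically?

Subaerial load: s = t ρ_sed / ρ_m = 6.55 km × 2.47/3.36 = 4.82 km.

4.82 km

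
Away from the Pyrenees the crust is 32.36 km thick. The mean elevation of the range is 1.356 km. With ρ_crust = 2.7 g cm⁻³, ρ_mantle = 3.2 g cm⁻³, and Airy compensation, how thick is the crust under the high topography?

41 km

Root depth r = h ρ_c / (ρ_m − ρ_c) = 1.356 km × 2.7 / 0.5 = 7.322 km.
Total thickness = T + h + r = 32.36 km + 1.356 km + 7.322 km = 41 km.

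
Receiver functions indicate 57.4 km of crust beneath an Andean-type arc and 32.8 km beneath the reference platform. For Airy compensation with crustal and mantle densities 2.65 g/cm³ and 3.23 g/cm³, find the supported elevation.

Excess crust Δ = 57.4 km − 32.8 km = 24.6 km, split between elevation h and root r with h + r = Δ.
Airy balance ρ_c h = (ρ_m − ρ_c) r gives r = h ρ_c/(ρ_m − ρ_c), so h (1 + ρ_c/(ρ_m − ρ_c)) = Δ, i.e. h = Δ (ρ_m − ρ_c)/ρ_m.
h = 24.6 km × 0.58/3.23 = 4.42 km.

4.42 km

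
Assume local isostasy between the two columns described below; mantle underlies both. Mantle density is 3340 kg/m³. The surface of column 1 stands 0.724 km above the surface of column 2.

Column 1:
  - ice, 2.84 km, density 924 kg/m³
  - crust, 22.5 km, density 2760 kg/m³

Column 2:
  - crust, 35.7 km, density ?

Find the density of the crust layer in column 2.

2850 kg/m³

Take the compensation level at the base of the deeper column (depth z_c below the surface of column 1) and equate Σ ρ_i t_i down to z_c; mantle fills any gap and the z_c terms cancel.
Column 1: 2.84×924 + 22.5×2760 + (z_c − 25.34)×3340
Column 2: 0.724×0 + 35.7×ρ + (z_c − 0.724 − 35.7)×3340
The z_c×3340 term appears on both sides and cancels. Collect the known terms of each column as K = Σ(ρt)_known − 3340 × (depth of known layers): K_1 = 64724.16 − 3340×25.34 = −19911.44; K_2 = 0 − 3340×(0.724 + 35.7) = −121656.16.
Balance: K_1 = K_2 + 35.7×ρ, so ρ = (K_1 − K_2)/35.7 = 101745/35.7 = 2850 kg/m³.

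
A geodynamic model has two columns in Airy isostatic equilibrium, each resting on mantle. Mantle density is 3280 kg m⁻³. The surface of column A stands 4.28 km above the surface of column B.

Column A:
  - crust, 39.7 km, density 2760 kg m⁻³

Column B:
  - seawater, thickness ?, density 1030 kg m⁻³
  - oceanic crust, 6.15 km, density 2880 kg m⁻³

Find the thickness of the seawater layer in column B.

Take the compensation level at the base of the deeper column (depth z_c below the surface of column A) and equate Σ ρ_i t_i down to z_c; mantle fills any gap and the z_c terms cancel.
Column A: 39.7×2760 + (z_c − 39.7)×3280
Column B: 4.28×0 + x×1030 + 6.15×2880 + (z_c − 4.28 − 6.15 − x)×3280
The z_c×3280 term appears on both sides and cancels. Collect the known terms of each column as K = Σ(ρt)_known − 3280 × (depth of known layers): K_A = 109572 − 3280×39.7 = −20644; K_B = 17712 − 3280×(4.28 + 6.15) = −16498.4.
Balance: K_A = K_B − x×(3280 − 1030), so x = (K_B − K_A)/(3280 − 1030) = 4145.6/2250 = 1.84 km.

1.84 km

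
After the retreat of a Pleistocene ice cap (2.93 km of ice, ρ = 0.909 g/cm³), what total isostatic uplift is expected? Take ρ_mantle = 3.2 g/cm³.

Removing the load lets mantle flow back in; uplift u satisfies ρ_ice t = ρ_m u.
u = t ρ_ice/ρ_m = 2.93 km × 0.909/3.2 = 0.832 km.

0.832 km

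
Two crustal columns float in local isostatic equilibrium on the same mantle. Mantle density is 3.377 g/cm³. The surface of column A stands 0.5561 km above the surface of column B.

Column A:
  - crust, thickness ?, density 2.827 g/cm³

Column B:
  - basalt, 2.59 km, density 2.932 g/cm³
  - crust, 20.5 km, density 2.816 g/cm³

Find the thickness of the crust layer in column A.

26.4 km

Take the compensation level at the base of the deeper column (depth z_c below the surface of column A) and equate Σ ρ_i t_i down to z_c; mantle fills any gap and the z_c terms cancel.
Column A: x×2.827 + (z_c − 0 − x)×3.377
Column B: 0.5561×0 + 2.59×2.932 + 20.5×2.816 + (z_c − 0.5561 − 23.09)×3.377
The z_c×3.377 term appears on both sides and cancels. Collect the known terms of each column as K = Σ(ρt)_known − 3.377 × (depth of known layers): K_A = 0 − 3.377×0 = 0; K_B = 65.32188 − 3.377×(0.5561 + 23.09) = −14.5309997.
Balance: K_A − x×(3.377 − 2.827) = K_B, so x = (K_A − K_B)/(3.377 − 2.827) = 14.531/0.55 = 26.4 km.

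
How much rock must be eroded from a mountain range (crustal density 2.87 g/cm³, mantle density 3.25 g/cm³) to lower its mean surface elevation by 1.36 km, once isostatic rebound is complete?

Net drop Δ = e − u = e − e ρ_c/ρ_m = e (ρ_m − ρ_c)/ρ_m.
e = Δ ρ_m/(ρ_m − ρ_c) = 1.36 km × 3.25/0.38 = 11.6 km.

11.6 km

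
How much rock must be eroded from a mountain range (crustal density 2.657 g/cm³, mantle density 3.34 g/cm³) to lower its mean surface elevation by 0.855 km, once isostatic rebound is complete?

4.18 km

Net drop Δ = e − u = e − e ρ_c/ρ_m = e (ρ_m − ρ_c)/ρ_m.
e = Δ ρ_m/(ρ_m − ρ_c) = 0.855 km × 3.34/0.683 = 4.18 km.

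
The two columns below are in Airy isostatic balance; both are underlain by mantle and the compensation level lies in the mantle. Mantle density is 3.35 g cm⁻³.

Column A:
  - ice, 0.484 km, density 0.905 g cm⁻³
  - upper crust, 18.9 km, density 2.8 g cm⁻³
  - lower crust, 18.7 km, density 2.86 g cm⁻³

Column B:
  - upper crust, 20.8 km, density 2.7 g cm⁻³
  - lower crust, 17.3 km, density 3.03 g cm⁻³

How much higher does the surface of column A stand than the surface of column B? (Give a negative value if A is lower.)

For any compensation level in the mantle, the mantle terms cancel and isostasy reduces to e = (Σt_A − Σt_B) − (Σ(ρt)_A − Σ(ρt)_B) / ρ_m.
Σt_A = 38.084 km; Σt_B = 38.1 km; Σ(ρt)_A = 106.84002; Σ(ρt)_B = 108.579 (in km·g cm⁻³).
e = (38.084 − 38.1) − (106.84002 − 108.579) / 3.35 = 0.503 km.

0.503 km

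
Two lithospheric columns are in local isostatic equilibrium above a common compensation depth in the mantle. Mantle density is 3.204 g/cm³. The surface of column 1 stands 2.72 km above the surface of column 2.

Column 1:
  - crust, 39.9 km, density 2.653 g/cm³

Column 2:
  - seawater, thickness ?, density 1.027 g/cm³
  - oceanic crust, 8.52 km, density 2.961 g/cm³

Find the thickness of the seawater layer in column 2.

Take the compensation level at the base of the deeper column (depth z_c below the surface of column 1) and equate Σ ρ_i t_i down to z_c; mantle fills any gap and the z_c terms cancel.
Column 1: 39.9×2.653 + (z_c − 39.9)×3.204
Column 2: 2.72×0 + x×1.027 + 8.52×2.961 + (z_c − 2.72 − 8.52 − x)×3.204
The z_c×3.204 term appears on both sides and cancels. Collect the known terms of each column as K = Σ(ρt)_known − 3.204 × (depth of known layers): K_1 = 105.8547 − 3.204×39.9 = −21.9849; K_2 = 25.22772 − 3.204×(2.72 + 8.52) = −10.78524.
Balance: K_1 = K_2 − x×(3.204 − 1.027), so x = (K_2 − K_1)/(3.204 − 1.027) = 11.1997/2.177 = 5.14 km.

5.14 km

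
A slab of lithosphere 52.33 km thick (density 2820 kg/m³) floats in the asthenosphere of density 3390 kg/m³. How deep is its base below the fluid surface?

43.5 km

Draft d = t ρ_obj/ρ_fluid = 52.33 km × 2820/3390 = 43.5 km.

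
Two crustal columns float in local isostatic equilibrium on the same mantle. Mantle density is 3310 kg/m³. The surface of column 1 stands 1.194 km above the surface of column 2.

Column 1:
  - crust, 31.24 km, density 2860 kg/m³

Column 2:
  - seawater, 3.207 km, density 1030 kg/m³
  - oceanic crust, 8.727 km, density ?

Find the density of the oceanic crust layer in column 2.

2990 kg/m³

Take the compensation level at the base of the deeper column (depth z_c below the surface of column 1) and equate Σ ρ_i t_i down to z_c; mantle fills any gap and the z_c terms cancel.
Column 1: 31.24×2860 + (z_c − 31.24)×3310
Column 2: 1.194×0 + 3.207×1030 + 8.727×ρ + (z_c − 1.194 − 11.934)×3310
The z_c×3310 term appears on both sides and cancels. Collect the known terms of each column as K = Σ(ρt)_known − 3310 × (depth of known layers): K_1 = 89346.4 − 3310×31.24 = −14058; K_2 = 3303.21 − 3310×(1.194 + 11.934) = −40150.47.
Balance: K_1 = K_2 + 8.727×ρ, so ρ = (K_1 − K_2)/8.727 = 26092.5/8.727 = 2990 kg/m³.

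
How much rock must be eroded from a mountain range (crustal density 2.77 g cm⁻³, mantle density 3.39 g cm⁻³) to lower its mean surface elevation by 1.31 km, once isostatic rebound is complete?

Net drop Δ = e − u = e − e ρ_c/ρ_m = e (ρ_m − ρ_c)/ρ_m.
e = Δ ρ_m/(ρ_m − ρ_c) = 1.31 km × 3.39/0.62 = 7.16 km.

7.16 km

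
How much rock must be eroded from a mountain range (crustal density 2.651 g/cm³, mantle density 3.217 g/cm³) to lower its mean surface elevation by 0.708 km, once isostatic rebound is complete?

4.02 km

Net drop Δ = e − u = e − e ρ_c/ρ_m = e (ρ_m − ρ_c)/ρ_m.
e = Δ ρ_m/(ρ_m − ρ_c) = 0.708 km × 3.217/0.566 = 4.02 km.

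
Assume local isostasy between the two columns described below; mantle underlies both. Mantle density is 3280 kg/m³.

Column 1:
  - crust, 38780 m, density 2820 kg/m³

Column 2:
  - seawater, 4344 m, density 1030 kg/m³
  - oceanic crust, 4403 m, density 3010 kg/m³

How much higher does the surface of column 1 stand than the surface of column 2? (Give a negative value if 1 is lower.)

For any compensation level in the mantle, the mantle terms cancel and isostasy reduces to e = (Σt_1 − Σt_2) − (Σ(ρt)_1 − Σ(ρt)_2) / ρ_m.
Σt_1 = 38780 m; Σt_2 = 8747 m; Σ(ρt)_1 = 109359600; Σ(ρt)_2 = 17727350 (in m·kg/m³).
e = (38780 − 8747) − (109359600 − 17727350) / 3280 = 2100 m.

2100 m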